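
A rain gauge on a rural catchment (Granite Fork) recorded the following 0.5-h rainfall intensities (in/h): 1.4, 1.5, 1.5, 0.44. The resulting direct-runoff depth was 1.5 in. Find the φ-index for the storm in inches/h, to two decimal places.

φ ≈ 0.47 in/h

Only the 3 blocks with intensity above φ contribute runoff: 1.4, 1.5, 1.5 in/h.
Σ(I−φ)·Δt = d  ⇒  (1.4+1.5+1.5 − 3φ)·0.5 = 1.5
φ = (4.400 − 1.5/0.5) / 3 = 0.47 in/h.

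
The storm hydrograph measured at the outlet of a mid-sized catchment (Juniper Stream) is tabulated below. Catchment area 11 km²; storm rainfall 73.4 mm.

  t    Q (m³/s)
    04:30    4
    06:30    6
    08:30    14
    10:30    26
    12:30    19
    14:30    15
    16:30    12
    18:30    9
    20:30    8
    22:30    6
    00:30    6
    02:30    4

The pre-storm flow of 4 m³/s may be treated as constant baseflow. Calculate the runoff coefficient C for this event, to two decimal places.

C ≈ 0.72

ΣQ_DR = 81.00 m³/s; V = ΣQ_DR·Δt = 5.832 × 10^5 m³.
Runoff depth d = V / A = 53.02 mm.
C = d / P = 53.02 / 73.4 = 0.72.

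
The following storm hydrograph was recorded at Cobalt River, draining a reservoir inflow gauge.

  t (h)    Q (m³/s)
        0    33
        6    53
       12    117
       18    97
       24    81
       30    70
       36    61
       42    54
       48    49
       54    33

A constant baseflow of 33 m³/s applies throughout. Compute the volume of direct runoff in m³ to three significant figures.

V ≈ 6.87 × 10^6 m³

Direct-runoff ordinates (Q − Q_b): 0.0, 20.0, 84.0, 64.0, 48.0, 37.0, 28.0, 21.0, 16.0, 0.0 m³/s.
ΣQ_DR = 318.0 m³/s.
With Δt = 6 h = 21600 s, V = ΣQ_DR · Δt = 318.0 × 21600 = 6.87 × 10^6 m³.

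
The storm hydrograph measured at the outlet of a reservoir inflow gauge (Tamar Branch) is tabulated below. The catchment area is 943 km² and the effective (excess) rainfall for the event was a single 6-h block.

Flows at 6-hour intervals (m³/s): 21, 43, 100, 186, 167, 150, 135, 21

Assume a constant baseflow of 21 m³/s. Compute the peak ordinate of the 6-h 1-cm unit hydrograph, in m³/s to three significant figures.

Direct runoff: 0.0, 22.0, 79.0, 165.0, 146.0, 129.0, 114.0, 0.0 m³/s; ΣQ_DR = 655.0 m³/s, peak = 165.0 m³/s.
Runoff depth d = ΣQ_DR·Δt / A = 655.0 × 21600 / (943 km²) = 15.00 mm.
The 1-cm UH is the DRH scaled by (10 mm)/d, so U_p = 165.0 × 10/15.00 = 110 m³/s.

U_p ≈ 110 m³/s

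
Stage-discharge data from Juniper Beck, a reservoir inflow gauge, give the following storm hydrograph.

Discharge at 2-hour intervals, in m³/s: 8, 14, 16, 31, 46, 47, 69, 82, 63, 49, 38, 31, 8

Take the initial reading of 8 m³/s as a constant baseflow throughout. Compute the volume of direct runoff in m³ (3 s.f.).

V ≈ 2.87 × 10^6 m³

Direct-runoff ordinates (Q − Q_b): 0.0, 6.0, 8.0, 23.0, 38.0, 39.0, 61.0, 74.0, 55.0, 41.0, 30.0, 23.0, 0.0 m³/s.
ΣQ_DR = 398.0 m³/s.
With Δt = 2 h = 7200 s, V = ΣQ_DR · Δt = 398.0 × 7200 = 2.87 × 10^6 m³.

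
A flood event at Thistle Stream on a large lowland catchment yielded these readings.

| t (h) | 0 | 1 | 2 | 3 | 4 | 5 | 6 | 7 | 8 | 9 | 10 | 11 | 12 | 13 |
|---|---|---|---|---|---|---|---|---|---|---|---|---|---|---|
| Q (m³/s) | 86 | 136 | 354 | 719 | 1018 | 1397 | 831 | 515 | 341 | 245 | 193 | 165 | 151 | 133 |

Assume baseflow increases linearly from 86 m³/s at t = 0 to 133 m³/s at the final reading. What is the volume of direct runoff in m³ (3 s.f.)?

Direct-runoff ordinates (Q − Q_b): 0.00, 46.38, 260.77, 622.15, 917.54, 1292.92, 723.31, 403.69, 226.08, 126.46, 70.85, 39.23, 21.62, 0.00 m³/s.
ΣQ_DR = 4751 m³/s.
With Δt = 1 h = 3600 s, V = ΣQ_DR · Δt = 4751 × 3600 = 1.71 × 10^7 m³.

V ≈ 1.71 × 10^7 m³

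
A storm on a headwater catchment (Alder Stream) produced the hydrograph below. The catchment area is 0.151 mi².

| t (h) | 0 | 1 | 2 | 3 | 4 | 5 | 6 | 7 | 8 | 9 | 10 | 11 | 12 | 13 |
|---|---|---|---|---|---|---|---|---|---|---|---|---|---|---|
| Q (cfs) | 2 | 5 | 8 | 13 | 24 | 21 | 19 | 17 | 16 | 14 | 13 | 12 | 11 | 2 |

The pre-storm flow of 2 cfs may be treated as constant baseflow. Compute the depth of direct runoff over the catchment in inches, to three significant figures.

d ≈ 1.53 in

Direct runoff: 0.0, 3.0, 6.0, 11.0, 22.0, 19.0, 17.0, 15.0, 14.0, 12.0, 11.0, 10.0, 9.0, 0.0 cfs; ΣQ_DR = 149.0 cfs.
V = ΣQ_DR · Δt = 149.0 × 3600 s = 5.364 × 10^5 ft³.
Over A = 0.151 mi², depth = V / A = 1.53 in.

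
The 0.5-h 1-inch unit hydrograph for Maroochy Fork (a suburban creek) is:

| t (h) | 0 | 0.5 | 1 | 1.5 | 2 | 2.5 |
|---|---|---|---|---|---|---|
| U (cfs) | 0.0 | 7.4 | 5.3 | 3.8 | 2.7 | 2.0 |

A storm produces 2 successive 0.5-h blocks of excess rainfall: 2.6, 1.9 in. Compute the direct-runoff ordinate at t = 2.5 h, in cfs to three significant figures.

Q ≈ 10.3 cfs

By discrete convolution, Q_j = Σ (P_i / 1 in) · U_{j−i}.
At t = 2.5 h (j=5): Q = (2.6/1)·2.0 + (1.9/1)·2.7 = 10.3 cfs.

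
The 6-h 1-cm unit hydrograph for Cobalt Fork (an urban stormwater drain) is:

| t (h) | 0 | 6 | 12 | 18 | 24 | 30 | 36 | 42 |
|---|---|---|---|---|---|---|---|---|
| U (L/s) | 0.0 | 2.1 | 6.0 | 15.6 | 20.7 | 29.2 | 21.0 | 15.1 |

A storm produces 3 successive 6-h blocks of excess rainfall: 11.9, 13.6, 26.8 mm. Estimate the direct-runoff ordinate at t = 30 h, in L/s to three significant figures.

Q ≈ 105 L/s

By discrete convolution, Q_j = Σ (P_i / 10 mm) · U_{j−i}.
At t = 30 h (j=5): Q = (11.9/10)·29.2 + (13.6/10)·20.7 + (26.8/10)·15.6 = 105 L/s.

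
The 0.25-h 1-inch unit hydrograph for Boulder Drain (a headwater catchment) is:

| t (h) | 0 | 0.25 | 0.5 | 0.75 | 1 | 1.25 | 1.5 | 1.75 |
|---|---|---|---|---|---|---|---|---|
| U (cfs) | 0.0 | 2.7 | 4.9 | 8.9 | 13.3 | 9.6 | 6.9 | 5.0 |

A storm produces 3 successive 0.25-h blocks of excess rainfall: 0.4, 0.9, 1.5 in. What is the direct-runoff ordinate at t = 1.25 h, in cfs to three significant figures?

Q ≈ 29.2 cfs

By discrete convolution, Q_j = Σ (P_i / 1 in) · U_{j−i}.
At t = 1.25 h (j=5): Q = (0.4/1)·9.6 + (0.9/1)·13.3 + (1.5/1)·8.9 = 29.2 cfs.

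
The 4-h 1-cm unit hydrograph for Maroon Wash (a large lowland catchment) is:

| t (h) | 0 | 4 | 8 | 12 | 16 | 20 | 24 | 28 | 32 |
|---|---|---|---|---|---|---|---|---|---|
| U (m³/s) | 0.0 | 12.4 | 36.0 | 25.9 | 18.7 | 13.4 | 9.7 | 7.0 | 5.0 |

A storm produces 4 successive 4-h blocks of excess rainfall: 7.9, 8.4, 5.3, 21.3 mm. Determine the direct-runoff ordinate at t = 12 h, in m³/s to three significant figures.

Q ≈ 57.3 m³/s

By discrete convolution, Q_j = Σ (P_i / 10 mm) · U_{j−i}.
At t = 12 h (j=3): Q = (7.9/10)·25.9 + (8.4/10)·36.0 + (5.3/10)·12.4 + (21.3/10)·0.0 = 57.3 m³/s.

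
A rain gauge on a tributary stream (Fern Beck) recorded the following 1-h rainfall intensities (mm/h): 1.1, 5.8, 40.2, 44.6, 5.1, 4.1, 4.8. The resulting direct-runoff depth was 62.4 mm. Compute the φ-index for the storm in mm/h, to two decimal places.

φ ≈ 11.20 mm/h

Only the 2 blocks with intensity above φ contribute runoff: 40.2, 44.6 mm/h.
Σ(I−φ)·Δt = d  ⇒  (40.2+44.6 − 2φ)·1 = 62.4
φ = (84.80 − 62.4/1) / 2 = 11.20 mm/h.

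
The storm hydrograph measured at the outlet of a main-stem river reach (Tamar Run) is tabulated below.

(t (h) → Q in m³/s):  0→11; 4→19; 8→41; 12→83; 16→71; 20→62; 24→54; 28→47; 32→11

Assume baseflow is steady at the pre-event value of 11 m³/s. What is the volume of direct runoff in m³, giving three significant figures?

Direct-runoff ordinates (Q − Q_b): 0.0, 8.0, 30.0, 72.0, 60.0, 51.0, 43.0, 36.0, 0.0 m³/s.
ΣQ_DR = 300.0 m³/s.
With Δt = 4 h = 14400 s, V = ΣQ_DR · Δt = 300.0 × 14400 = 4.32 × 10^6 m³.

V ≈ 4.32 × 10^6 m³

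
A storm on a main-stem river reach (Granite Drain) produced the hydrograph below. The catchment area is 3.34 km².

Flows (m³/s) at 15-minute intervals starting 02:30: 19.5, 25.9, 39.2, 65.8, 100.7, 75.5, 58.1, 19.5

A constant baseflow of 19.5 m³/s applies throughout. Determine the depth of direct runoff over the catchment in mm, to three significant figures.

d ≈ 66.9 mm

Direct runoff: 0.0, 6.4, 19.7, 46.3, 81.2, 56.0, 38.6, 0.0 m³/s; ΣQ_DR = 248.2 m³/s.
V = ΣQ_DR · Δt = 248.2 × 900 s = 2.234 × 10^5 m³.
Over A = 3.34 km², depth = V / A = 66.9 mm.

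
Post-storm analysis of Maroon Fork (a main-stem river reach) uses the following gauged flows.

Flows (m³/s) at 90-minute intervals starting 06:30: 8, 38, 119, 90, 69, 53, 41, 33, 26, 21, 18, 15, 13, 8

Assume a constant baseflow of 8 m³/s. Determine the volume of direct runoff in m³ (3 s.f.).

V ≈ 2.38 × 10^6 m³

Direct-runoff ordinates (Q − Q_b): 0.0, 30.0, 111.0, 82.0, 61.0, 45.0, 33.0, 25.0, 18.0, 13.0, 10.0, 7.0, 5.0, 0.0 m³/s.
ΣQ_DR = 440.0 m³/s.
With Δt = 1.5 h = 5400 s, V = ΣQ_DR · Δt = 440.0 × 5400 = 2.38 × 10^6 m³.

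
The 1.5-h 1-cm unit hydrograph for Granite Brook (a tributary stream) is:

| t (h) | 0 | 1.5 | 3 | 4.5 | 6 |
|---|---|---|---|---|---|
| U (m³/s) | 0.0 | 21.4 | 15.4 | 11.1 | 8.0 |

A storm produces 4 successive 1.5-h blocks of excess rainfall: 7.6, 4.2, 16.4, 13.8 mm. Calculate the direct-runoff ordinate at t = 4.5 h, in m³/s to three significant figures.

Q ≈ 50.0 m³/s

By discrete convolution, Q_j = Σ (P_i / 10 mm) · U_{j−i}.
At t = 4.5 h (j=3): Q = (7.6/10)·11.1 + (4.2/10)·15.4 + (16.4/10)·21.4 + (13.8/10)·0.0 = 50.0 m³/s.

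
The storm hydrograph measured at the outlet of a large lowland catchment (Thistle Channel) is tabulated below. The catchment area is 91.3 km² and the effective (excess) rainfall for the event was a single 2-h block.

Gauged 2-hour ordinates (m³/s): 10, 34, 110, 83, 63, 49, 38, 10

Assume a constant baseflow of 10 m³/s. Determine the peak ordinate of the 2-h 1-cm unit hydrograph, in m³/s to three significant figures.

U_p ≈ 40.0 m³/s

Direct runoff: 0.0, 24.0, 100.0, 73.0, 53.0, 39.0, 28.0, 0.0 m³/s; ΣQ_DR = 317.0 m³/s, peak = 100.0 m³/s.
Runoff depth d = ΣQ_DR·Δt / A = 317.0 × 7200 / (91.3 km²) = 25.00 mm.
The 1-cm UH is the DRH scaled by (10 mm)/d, so U_p = 100.0 × 10/25.00 = 40.0 m³/s.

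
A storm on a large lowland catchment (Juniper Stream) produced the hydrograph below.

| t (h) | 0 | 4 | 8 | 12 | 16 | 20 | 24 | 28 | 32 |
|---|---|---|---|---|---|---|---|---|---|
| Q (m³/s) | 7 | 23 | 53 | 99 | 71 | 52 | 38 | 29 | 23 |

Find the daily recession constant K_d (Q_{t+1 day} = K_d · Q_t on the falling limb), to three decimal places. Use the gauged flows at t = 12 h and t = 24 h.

K_d ≈ 0.147

Between t = 12 h and t = 24 h the flow falls from 99 to 38 m³/s over 3×4 h = 12 h.
Per-interval ratio K = (38/99)^(1/3) = 0.7267; K_d = K^(24/4) = 0.147.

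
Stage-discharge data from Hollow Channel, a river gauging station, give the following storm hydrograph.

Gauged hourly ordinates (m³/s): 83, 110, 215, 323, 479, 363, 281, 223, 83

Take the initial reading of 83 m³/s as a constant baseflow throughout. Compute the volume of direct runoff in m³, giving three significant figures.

V ≈ 5.09 × 10^6 m³

Direct-runoff ordinates (Q − Q_b): 0.0, 27.0, 132.0, 240.0, 396.0, 280.0, 198.0, 140.0, 0.0 m³/s.
ΣQ_DR = 1413 m³/s.
With Δt = 1 h = 3600 s, V = ΣQ_DR · Δt = 1413 × 3600 = 5.09 × 10^6 m³.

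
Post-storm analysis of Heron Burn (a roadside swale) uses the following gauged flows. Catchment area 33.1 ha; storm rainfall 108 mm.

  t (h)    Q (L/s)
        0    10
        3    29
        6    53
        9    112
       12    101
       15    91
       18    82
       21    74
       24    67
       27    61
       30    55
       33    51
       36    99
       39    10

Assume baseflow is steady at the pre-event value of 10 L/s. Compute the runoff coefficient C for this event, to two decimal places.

C ≈ 0.23

ΣQ_DR = 755.0 L/s; V = ΣQ_DR·Δt = 8.154 × 10^6 L.
Runoff depth d = V / A = 24.63 mm.
C = d / P = 24.63 / 108 = 0.23.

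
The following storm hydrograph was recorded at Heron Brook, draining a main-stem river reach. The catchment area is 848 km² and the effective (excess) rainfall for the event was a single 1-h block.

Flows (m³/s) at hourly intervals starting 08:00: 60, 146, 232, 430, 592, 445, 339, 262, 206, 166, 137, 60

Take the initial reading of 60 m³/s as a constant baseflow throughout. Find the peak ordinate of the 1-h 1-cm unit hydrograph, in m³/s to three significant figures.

U_p ≈ 532 m³/s

Direct runoff: 0.0, 86.0, 172.0, 370.0, 532.0, 385.0, 279.0, 202.0, 146.0, 106.0, 77.0, 0.0 m³/s; ΣQ_DR = 2355 m³/s, peak = 532.0 m³/s.
Runoff depth d = ΣQ_DR·Δt / A = 2355 × 3600 / (848 km²) = 9.998 mm.
The 1-cm UH is the DRH scaled by (10 mm)/d, so U_p = 532.0 × 10/9.998 = 532 m³/s.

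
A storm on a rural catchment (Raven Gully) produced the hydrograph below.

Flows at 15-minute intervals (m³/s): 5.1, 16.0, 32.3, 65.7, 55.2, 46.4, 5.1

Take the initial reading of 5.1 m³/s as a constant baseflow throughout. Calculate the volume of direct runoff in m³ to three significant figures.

Direct-runoff ordinates (Q − Q_b): 0.0, 10.9, 27.2, 60.6, 50.1, 41.3, 0.0 m³/s.
ΣQ_DR = 190.1 m³/s.
With Δt = 0.25 h = 900 s, V = ΣQ_DR · Δt = 190.1 × 900 = 1.71 × 10^5 m³.

V ≈ 1.71 × 10^5 m³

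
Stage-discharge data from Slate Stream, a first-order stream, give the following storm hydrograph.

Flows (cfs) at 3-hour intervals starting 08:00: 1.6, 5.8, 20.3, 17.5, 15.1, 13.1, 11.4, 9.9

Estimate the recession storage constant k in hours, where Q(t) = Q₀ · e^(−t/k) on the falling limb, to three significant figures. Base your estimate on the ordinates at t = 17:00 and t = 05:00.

On the falling limb, Q drops from 17.5 to 9.9 cfs between t = 17:00 and t = 05:00 (Δt = 12 h).
k = −Δt / ln(Q₂/Q₁) = −12 / ln(9.9/17.5) = 21.1 h.

k ≈ 21.1 h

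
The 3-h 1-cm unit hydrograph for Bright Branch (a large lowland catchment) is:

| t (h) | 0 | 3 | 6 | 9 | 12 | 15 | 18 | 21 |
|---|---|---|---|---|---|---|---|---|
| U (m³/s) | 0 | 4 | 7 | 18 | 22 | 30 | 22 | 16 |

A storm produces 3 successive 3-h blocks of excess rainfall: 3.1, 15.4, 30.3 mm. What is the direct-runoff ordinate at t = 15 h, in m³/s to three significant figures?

By discrete convolution, Q_j = Σ (P_i / 10 mm) · U_{j−i}.
At t = 15 h (j=5): Q = (3.1/10)·30 + (15.4/10)·22 + (30.3/10)·18 = 97.7 m³/s.

Q ≈ 97.7 m³/s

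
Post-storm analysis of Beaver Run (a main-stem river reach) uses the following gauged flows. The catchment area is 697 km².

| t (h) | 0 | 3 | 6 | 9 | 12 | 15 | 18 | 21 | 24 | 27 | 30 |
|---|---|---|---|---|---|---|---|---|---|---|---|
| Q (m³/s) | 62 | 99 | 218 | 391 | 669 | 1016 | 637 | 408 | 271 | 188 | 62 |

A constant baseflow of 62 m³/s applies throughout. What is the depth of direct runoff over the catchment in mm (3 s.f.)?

d ≈ 51.7 mm

Direct runoff: 0.0, 37.0, 156.0, 329.0, 607.0, 954.0, 575.0, 346.0, 209.0, 126.0, 0.0 m³/s; ΣQ_DR = 3339 m³/s.
V = ΣQ_DR · Δt = 3339 × 10800 s = 3.606 × 10^7 m³.
Over A = 697 km², depth = V / A = 51.7 mm.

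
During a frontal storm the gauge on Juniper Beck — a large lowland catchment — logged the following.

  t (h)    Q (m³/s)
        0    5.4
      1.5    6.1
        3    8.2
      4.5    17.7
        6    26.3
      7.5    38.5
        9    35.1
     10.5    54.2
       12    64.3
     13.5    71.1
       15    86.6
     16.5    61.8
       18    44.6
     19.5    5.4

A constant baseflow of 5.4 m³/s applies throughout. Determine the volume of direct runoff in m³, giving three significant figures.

V ≈ 2.43 × 10^6 m³

Direct-runoff ordinates (Q − Q_b): 0.0, 0.7, 2.8, 12.3, 20.9, 33.1, 29.7, 48.8, 58.9, 65.7, 81.2, 56.4, 39.2, 0.0 m³/s.
ΣQ_DR = 449.7 m³/s.
With Δt = 1.5 h = 5400 s, V = ΣQ_DR · Δt = 449.7 × 5400 = 2.43 × 10^6 m³.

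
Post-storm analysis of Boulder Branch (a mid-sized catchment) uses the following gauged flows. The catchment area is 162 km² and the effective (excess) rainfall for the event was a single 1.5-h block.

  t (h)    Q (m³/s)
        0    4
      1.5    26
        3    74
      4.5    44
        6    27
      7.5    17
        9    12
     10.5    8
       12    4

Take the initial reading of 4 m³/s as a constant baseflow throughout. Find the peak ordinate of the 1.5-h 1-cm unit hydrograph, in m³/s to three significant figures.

U_p ≈ 117 m³/s

Direct runoff: 0.0, 22.0, 70.0, 40.0, 23.0, 13.0, 8.0, 4.0, 0.0 m³/s; ΣQ_DR = 180.0 m³/s, peak = 70.0 m³/s.
Runoff depth d = ΣQ_DR·Δt / A = 180.0 × 5400 / (162 km²) = 6.000 mm.
The 1-cm UH is the DRH scaled by (10 mm)/d, so U_p = 70.0 × 10/6.000 = 117 m³/s.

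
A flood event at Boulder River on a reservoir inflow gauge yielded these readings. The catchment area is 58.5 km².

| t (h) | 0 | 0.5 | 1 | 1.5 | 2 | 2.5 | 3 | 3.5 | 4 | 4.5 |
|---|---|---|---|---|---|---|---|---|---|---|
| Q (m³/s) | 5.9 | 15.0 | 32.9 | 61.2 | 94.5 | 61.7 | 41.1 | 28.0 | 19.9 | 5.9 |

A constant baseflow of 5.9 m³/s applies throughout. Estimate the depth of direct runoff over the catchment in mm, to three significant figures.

Direct runoff: 0.0, 9.1, 27.0, 55.3, 88.6, 55.8, 35.2, 22.1, 14.0, 0.0 m³/s; ΣQ_DR = 307.1 m³/s.
V = ΣQ_DR · Δt = 307.1 × 1800 s = 5.528 × 10^5 m³.
Over A = 58.5 km², depth = V / A = 9.45 mm.

d ≈ 9.45 mm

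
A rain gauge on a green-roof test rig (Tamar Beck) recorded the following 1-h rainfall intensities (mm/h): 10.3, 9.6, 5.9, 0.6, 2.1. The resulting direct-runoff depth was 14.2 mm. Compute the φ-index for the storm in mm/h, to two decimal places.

Only the 3 blocks with intensity above φ contribute runoff: 10.3, 9.6, 5.9 mm/h.
Σ(I−φ)·Δt = d  ⇒  (10.3+9.6+5.9 − 3φ)·1 = 14.2
φ = (25.80 − 14.2/1) / 3 = 3.87 mm/h.

φ ≈ 3.87 mm/h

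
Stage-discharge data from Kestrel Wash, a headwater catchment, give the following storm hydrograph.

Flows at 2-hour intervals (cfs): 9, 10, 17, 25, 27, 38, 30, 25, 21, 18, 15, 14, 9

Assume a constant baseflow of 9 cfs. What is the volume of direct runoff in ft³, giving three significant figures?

V ≈ 1.02 × 10^6 ft³

Direct-runoff ordinates (Q − Q_b): 0.0, 1.0, 8.0, 16.0, 18.0, 29.0, 21.0, 16.0, 12.0, 9.0, 6.0, 5.0, 0.0 cfs.
ΣQ_DR = 141.0 cfs.
With Δt = 2 h = 7200 s, V = ΣQ_DR · Δt = 141.0 × 7200 = 1.02 × 10^6 ft³.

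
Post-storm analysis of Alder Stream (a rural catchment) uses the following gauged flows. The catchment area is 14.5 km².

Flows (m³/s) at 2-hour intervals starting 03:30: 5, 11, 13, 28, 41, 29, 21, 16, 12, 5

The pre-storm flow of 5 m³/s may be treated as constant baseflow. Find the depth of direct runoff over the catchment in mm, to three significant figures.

Direct runoff: 0.0, 6.0, 8.0, 23.0, 36.0, 24.0, 16.0, 11.0, 7.0, 0.0 m³/s; ΣQ_DR = 131.0 m³/s.
V = ΣQ_DR · Δt = 131.0 × 7200 s = 9.432 × 10^5 m³.
Over A = 14.5 km², depth = V / A = 65.0 mm.

d ≈ 65.0 mm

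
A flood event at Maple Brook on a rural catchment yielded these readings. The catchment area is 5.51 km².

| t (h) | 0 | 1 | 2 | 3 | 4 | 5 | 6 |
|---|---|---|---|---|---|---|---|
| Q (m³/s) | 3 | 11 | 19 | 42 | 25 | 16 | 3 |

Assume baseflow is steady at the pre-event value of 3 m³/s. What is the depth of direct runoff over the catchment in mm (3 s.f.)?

Direct runoff: 0.0, 8.0, 16.0, 39.0, 22.0, 13.0, 0.0 m³/s; ΣQ_DR = 98.00 m³/s.
V = ΣQ_DR · Δt = 98.00 × 3600 s = 3.528 × 10^5 m³.
Over A = 5.51 km², depth = V / A = 64.0 mm.

d ≈ 64.0 mm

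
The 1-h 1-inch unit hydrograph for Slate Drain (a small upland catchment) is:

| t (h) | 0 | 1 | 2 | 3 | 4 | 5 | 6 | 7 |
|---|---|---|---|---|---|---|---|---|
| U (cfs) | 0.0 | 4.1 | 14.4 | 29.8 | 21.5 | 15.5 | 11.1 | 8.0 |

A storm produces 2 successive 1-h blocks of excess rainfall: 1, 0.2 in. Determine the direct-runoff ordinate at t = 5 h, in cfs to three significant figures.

By discrete convolution, Q_j = Σ (P_i / 1 in) · U_{j−i}.
At t = 5 h (j=5): Q = (1/1)·15.5 + (0.2/1)·21.5 = 19.8 cfs.

Q ≈ 19.8 cfs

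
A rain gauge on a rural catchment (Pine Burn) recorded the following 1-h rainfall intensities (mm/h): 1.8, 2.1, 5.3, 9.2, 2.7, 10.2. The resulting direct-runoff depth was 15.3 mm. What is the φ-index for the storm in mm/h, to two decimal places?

Only the 3 blocks with intensity above φ contribute runoff: 5.3, 9.2, 10.2 mm/h.
Σ(I−φ)·Δt = d  ⇒  (5.3+9.2+10.2 − 3φ)·1 = 15.3
φ = (24.70 − 15.3/1) / 3 = 3.13 mm/h.

φ ≈ 3.13 mm/h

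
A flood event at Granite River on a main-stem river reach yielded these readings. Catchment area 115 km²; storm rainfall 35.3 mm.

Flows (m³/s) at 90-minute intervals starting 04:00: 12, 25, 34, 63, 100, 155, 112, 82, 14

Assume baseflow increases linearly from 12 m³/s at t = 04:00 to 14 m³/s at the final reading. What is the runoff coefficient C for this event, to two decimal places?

ΣQ_DR = 480.0 m³/s; V = ΣQ_DR·Δt = 2.592 × 10^6 m³.
Runoff depth d = V / A = 22.54 mm.
C = d / P = 22.54 / 35.3 = 0.64.

C ≈ 0.64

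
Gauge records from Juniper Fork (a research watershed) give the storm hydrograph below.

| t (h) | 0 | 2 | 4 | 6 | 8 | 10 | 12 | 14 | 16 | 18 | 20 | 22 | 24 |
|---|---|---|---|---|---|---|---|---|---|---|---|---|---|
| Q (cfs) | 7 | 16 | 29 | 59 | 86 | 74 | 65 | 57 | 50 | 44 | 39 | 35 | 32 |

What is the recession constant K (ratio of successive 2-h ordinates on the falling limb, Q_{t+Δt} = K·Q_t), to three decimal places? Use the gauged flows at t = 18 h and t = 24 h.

Using the recession-limb readings at t = 18 h and t = 24 h: Q falls from 44 to 32 cfs over 3 intervals.
K = (Q₂/Q₁)^(1/3) = (32/44)^(1/3) = 0.899.

K ≈ 0.899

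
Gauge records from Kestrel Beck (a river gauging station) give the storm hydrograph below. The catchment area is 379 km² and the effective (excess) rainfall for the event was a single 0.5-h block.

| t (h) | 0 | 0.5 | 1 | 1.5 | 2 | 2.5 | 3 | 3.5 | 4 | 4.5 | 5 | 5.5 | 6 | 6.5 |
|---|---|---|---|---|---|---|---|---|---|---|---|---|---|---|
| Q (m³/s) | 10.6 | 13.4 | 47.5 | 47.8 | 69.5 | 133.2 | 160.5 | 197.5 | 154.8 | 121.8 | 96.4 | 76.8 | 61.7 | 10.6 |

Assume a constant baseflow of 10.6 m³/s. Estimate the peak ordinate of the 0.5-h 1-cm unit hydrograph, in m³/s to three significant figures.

U_p ≈ 373 m³/s

Direct runoff: 0.0, 2.8, 36.9, 37.2, 58.9, 122.6, 149.9, 186.9, 144.2, 111.2, 85.8, 66.2, 51.1, 0.0 m³/s; ΣQ_DR = 1054 m³/s, peak = 186.9 m³/s.
Runoff depth d = ΣQ_DR·Δt / A = 1054 × 1800 / (379 km²) = 5.004 mm.
The 1-cm UH is the DRH scaled by (10 mm)/d, so U_p = 186.9 × 10/5.004 = 373 m³/s.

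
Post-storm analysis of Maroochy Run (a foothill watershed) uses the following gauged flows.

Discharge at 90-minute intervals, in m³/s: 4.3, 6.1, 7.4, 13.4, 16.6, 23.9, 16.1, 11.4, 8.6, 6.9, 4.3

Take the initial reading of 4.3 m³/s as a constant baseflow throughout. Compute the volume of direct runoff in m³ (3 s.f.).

V ≈ 3.87 × 10^5 m³

Direct-runoff ordinates (Q − Q_b): 0.0, 1.8, 3.1, 9.1, 12.3, 19.6, 11.8, 7.1, 4.3, 2.6, 0.0 m³/s.
ΣQ_DR = 71.70 m³/s.
With Δt = 1.5 h = 5400 s, V = ΣQ_DR · Δt = 71.70 × 5400 = 3.87 × 10^5 m³.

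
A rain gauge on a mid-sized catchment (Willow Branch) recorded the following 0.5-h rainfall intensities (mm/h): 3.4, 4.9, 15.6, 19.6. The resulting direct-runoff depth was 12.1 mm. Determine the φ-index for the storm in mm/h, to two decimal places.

φ ≈ 5.50 mm/h

Only the 2 blocks with intensity above φ contribute runoff: 15.6, 19.6 mm/h.
Σ(I−φ)·Δt = d  ⇒  (15.6+19.6 − 2φ)·0.5 = 12.1
φ = (35.20 − 12.1/0.5) / 2 = 5.50 mm/h.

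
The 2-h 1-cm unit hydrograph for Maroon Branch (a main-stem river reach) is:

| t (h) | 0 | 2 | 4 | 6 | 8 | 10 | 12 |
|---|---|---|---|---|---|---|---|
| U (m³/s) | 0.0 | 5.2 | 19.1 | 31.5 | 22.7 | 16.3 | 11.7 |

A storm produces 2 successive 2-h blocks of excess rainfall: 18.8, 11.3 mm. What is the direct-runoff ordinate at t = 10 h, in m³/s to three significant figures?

Q ≈ 56.3 m³/s

By discrete convolution, Q_j = Σ (P_i / 10 mm) · U_{j−i}.
At t = 10 h (j=5): Q = (18.8/10)·16.3 + (11.3/10)·22.7 = 56.3 m³/s.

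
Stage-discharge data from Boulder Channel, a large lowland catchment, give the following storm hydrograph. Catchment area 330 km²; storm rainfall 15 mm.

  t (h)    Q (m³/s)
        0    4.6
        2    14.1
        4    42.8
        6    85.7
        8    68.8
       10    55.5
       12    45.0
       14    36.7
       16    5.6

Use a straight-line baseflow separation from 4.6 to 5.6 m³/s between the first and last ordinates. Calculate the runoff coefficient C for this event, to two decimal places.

C ≈ 0.46

ΣQ_DR = 312.9 m³/s; V = ΣQ_DR·Δt = 2.253 × 10^6 m³.
Runoff depth d = V / A = 6.827 mm.
C = d / P = 6.827 / 15 = 0.46.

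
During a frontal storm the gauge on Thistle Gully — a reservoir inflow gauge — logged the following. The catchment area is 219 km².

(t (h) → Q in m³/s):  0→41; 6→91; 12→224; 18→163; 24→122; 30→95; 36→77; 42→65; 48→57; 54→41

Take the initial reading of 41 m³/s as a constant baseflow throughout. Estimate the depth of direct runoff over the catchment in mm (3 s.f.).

d ≈ 55.8 mm

Direct runoff: 0.0, 50.0, 183.0, 122.0, 81.0, 54.0, 36.0, 24.0, 16.0, 0.0 m³/s; ΣQ_DR = 566.0 m³/s.
V = ΣQ_DR · Δt = 566.0 × 21600 s = 1.223 × 10^7 m³.
Over A = 219 km², depth = V / A = 55.8 mm.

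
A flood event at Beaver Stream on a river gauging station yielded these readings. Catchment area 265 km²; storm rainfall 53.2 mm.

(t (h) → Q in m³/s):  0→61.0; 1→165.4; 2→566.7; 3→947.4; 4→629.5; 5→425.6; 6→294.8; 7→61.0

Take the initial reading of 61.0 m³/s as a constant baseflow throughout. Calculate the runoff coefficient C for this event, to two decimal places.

ΣQ_DR = 2663 m³/s; V = ΣQ_DR·Δt = 9.588 × 10^6 m³.
Runoff depth d = V / A = 36.18 mm.
C = d / P = 36.18 / 53.2 = 0.68.

C ≈ 0.68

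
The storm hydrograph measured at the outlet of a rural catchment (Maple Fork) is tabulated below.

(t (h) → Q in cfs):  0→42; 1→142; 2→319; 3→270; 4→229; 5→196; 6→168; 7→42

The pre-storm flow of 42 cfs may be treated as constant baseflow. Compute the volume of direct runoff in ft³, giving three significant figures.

V ≈ 3.86 × 10^6 ft³

Direct-runoff ordinates (Q − Q_b): 0.0, 100.0, 277.0, 228.0, 187.0, 154.0, 126.0, 0.0 cfs.
ΣQ_DR = 1072 cfs.
With Δt = 1 h = 3600 s, V = ΣQ_DR · Δt = 1072 × 3600 = 3.86 × 10^6 ft³.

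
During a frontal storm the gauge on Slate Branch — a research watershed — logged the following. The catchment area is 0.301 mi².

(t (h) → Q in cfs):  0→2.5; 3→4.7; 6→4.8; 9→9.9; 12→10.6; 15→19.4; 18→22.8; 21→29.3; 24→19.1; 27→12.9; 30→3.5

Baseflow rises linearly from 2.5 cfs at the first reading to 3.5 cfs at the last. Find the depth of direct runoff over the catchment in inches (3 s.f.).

Direct runoff: 0.00, 2.10, 2.10, 7.10, 7.70, 16.40, 19.70, 26.10, 15.80, 9.50, 0.00 cfs; ΣQ_DR = 106.5 cfs.
V = ΣQ_DR · Δt = 106.5 × 10800 s = 1.150 × 10^6 ft³.
Over A = 0.301 mi², depth = V / A = 1.64 in.

d ≈ 1.64 in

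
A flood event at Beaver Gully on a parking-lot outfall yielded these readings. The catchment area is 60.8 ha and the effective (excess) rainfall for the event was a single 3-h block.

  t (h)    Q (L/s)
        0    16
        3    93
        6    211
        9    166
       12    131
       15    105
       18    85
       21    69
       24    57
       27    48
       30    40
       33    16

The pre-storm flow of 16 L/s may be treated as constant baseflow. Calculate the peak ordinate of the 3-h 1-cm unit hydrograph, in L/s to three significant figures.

U_p ≈ 130 L/s

Direct runoff: 0.0, 77.0, 195.0, 150.0, 115.0, 89.0, 69.0, 53.0, 41.0, 32.0, 24.0, 0.0 L/s; ΣQ_DR = 845.0 L/s, peak = 195.0 L/s.
Runoff depth d = ΣQ_DR·Δt / A = 845.0 × 10800 / (60.8 ha) = 15.01 mm.
The 1-cm UH is the DRH scaled by (10 mm)/d, so U_p = 195.0 × 10/15.01 = 130 L/s.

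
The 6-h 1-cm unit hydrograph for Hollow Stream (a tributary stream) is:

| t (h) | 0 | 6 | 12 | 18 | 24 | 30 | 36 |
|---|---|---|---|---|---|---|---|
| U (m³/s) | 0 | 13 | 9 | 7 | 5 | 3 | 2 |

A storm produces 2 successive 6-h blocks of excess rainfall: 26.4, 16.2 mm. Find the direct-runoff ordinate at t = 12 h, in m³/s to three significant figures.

Q ≈ 44.8 m³/s

By discrete convolution, Q_j = Σ (P_i / 10 mm) · U_{j−i}.
At t = 12 h (j=2): Q = (26.4/10)·9 + (16.2/10)·13 = 44.8 m³/s.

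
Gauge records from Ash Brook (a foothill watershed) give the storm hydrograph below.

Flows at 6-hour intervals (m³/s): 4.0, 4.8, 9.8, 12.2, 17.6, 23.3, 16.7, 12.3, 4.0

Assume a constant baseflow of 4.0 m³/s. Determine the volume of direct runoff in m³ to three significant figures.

Direct-runoff ordinates (Q − Q_b): 0.0, 0.8, 5.8, 8.2, 13.6, 19.3, 12.7, 8.3, 0.0 m³/s.
ΣQ_DR = 68.70 m³/s.
With Δt = 6 h = 21600 s, V = ΣQ_DR · Δt = 68.70 × 21600 = 1.48 × 10^6 m³.

V ≈ 1.48 × 10^6 m³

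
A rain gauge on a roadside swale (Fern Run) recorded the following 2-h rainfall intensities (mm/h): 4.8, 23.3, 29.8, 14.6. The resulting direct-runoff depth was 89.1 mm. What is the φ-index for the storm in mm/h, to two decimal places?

φ ≈ 7.72 mm/h

Only the 3 blocks with intensity above φ contribute runoff: 23.3, 29.8, 14.6 mm/h.
Σ(I−φ)·Δt = d  ⇒  (23.3+29.8+14.6 − 3φ)·2 = 89.1
φ = (67.70 − 89.1/2) / 3 = 7.72 mm/h.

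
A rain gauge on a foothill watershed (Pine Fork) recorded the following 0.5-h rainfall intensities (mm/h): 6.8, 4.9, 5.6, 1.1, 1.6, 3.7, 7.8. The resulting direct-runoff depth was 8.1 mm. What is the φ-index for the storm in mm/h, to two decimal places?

Only the 5 blocks with intensity above φ contribute runoff: 6.8, 4.9, 5.6, 3.7, 7.8 mm/h.
Σ(I−φ)·Δt = d  ⇒  (6.8+4.9+5.6+3.7+7.8 − 5φ)·0.5 = 8.1
φ = (28.80 − 8.1/0.5) / 5 = 2.52 mm/h.

φ ≈ 2.52 mm/h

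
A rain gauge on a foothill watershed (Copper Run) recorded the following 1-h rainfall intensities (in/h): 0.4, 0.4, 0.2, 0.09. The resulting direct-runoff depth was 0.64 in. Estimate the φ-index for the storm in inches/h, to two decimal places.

Only the 3 blocks with intensity above φ contribute runoff: 0.4, 0.4, 0.2 in/h.
Σ(I−φ)·Δt = d  ⇒  (0.4+0.4+0.2 − 3φ)·1 = 0.64
φ = (1.000 − 0.64/1) / 3 = 0.12 in/h.

φ ≈ 0.12 in/h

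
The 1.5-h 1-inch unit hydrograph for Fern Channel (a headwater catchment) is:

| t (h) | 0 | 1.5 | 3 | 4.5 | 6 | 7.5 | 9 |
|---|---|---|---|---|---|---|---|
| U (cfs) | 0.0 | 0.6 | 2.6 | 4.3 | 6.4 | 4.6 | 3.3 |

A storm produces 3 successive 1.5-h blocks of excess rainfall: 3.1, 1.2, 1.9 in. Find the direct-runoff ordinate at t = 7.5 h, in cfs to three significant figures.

By discrete convolution, Q_j = Σ (P_i / 1 in) · U_{j−i}.
At t = 7.5 h (j=5): Q = (3.1/1)·4.6 + (1.2/1)·6.4 + (1.9/1)·4.3 = 30.1 cfs.

Q ≈ 30.1 cfs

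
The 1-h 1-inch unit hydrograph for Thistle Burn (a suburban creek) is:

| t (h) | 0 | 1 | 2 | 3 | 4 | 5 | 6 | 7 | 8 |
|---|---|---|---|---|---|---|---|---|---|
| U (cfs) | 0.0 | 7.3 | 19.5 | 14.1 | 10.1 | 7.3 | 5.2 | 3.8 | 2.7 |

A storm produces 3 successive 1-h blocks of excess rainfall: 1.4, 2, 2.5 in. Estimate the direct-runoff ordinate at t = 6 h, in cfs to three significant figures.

By discrete convolution, Q_j = Σ (P_i / 1 in) · U_{j−i}.
At t = 6 h (j=6): Q = (1.4/1)·5.2 + (2/1)·7.3 + (2.5/1)·10.1 = 47.1 cfs.

Q ≈ 47.1 cfs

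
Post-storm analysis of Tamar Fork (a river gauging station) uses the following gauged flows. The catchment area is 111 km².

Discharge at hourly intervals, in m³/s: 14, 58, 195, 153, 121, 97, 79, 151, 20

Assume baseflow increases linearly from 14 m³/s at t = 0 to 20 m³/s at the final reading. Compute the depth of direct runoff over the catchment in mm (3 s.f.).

d ≈ 23.8 mm

Direct runoff: 0.00, 43.25, 179.50, 136.75, 104.00, 79.25, 60.50, 131.75, 0.00 m³/s; ΣQ_DR = 735.0 m³/s.
V = ΣQ_DR · Δt = 735.0 × 3600 s = 2.646 × 10^6 m³.
Over A = 111 km², depth = V / A = 23.8 mm.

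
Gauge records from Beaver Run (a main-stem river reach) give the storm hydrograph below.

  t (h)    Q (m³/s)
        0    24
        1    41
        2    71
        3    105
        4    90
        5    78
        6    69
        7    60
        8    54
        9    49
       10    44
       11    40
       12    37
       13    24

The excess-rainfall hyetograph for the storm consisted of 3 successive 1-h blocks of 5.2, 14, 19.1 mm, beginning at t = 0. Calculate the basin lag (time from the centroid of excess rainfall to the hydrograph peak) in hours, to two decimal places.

t_L ≈ 1.14 h

Centroid of excess rainfall: t_c = Σ P_i·t̄_i / ΣP_i = 1.8629 h (block centres at 0.5, 1.5, 2.5 h).
Hydrograph peak occurs at t = 3 h, so basin lag t_L = 3 − 1.8629 = 1.14 h.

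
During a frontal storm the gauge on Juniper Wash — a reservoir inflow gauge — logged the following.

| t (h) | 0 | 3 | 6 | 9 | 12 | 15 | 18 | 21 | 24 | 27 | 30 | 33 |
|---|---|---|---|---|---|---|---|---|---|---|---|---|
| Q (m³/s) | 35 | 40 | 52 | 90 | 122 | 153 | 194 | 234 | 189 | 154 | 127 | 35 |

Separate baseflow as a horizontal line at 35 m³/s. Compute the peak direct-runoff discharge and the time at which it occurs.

Q_p = 199.0 m³/s at t = 21 h

Subtracting baseflow gives direct-runoff ordinates: 0.0, 5.0, 17.0, 55.0, 87.0, 118.0, 159.0, 199.0, 154.0, 119.0, 92.0, 0.0 m³/s.
The maximum is 199.0 m³/s, occurring at the reading for t = 21 h.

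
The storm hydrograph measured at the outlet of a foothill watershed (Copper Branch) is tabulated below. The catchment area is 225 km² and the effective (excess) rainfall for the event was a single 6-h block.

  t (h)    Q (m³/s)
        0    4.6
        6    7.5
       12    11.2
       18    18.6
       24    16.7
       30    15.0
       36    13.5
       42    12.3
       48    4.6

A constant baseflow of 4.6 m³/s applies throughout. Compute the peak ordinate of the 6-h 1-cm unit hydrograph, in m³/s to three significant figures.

U_p ≈ 23.3 m³/s

Direct runoff: 0.0, 2.9, 6.6, 14.0, 12.1, 10.4, 8.9, 7.7, 0.0 m³/s; ΣQ_DR = 62.60 m³/s, peak = 14.0 m³/s.
Runoff depth d = ΣQ_DR·Δt / A = 62.60 × 21600 / (225 km²) = 6.010 mm.
The 1-cm UH is the DRH scaled by (10 mm)/d, so U_p = 14.0 × 10/6.010 = 23.3 m³/s.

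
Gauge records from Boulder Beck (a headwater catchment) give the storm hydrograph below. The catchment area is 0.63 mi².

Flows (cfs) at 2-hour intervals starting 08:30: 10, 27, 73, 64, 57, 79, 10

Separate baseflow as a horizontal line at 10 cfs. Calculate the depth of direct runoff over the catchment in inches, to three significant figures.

d ≈ 1.23 in

Direct runoff: 0.0, 17.0, 63.0, 54.0, 47.0, 69.0, 0.0 cfs; ΣQ_DR = 250.0 cfs.
V = ΣQ_DR · Δt = 250.0 × 7200 s = 1.800 × 10^6 ft³.
Over A = 0.63 mi², depth = V / A = 1.23 in.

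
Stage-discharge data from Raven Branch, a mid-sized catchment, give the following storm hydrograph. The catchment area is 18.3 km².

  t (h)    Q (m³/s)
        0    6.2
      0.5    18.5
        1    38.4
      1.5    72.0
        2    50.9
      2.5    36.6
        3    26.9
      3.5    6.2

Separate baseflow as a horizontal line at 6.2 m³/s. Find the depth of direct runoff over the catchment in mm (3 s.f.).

Direct runoff: 0.0, 12.3, 32.2, 65.8, 44.7, 30.4, 20.7, 0.0 m³/s; ΣQ_DR = 206.1 m³/s.
V = ΣQ_DR · Δt = 206.1 × 1800 s = 3.710 × 10^5 m³.
Over A = 18.3 km², depth = V / A = 20.3 mm.

d ≈ 20.3 mm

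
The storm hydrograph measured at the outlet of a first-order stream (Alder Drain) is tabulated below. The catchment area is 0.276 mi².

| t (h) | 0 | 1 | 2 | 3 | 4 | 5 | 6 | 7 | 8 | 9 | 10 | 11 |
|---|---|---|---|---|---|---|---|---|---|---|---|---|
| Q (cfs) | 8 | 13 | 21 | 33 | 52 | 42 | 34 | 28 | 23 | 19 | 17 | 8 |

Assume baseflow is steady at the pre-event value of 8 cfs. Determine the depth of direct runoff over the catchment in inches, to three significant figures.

Direct runoff: 0.0, 5.0, 13.0, 25.0, 44.0, 34.0, 26.0, 20.0, 15.0, 11.0, 9.0, 0.0 cfs; ΣQ_DR = 202.0 cfs.
V = ΣQ_DR · Δt = 202.0 × 3600 s = 7.272 × 10^5 ft³.
Over A = 0.276 mi², depth = V / A = 1.13 in.

d ≈ 1.13 in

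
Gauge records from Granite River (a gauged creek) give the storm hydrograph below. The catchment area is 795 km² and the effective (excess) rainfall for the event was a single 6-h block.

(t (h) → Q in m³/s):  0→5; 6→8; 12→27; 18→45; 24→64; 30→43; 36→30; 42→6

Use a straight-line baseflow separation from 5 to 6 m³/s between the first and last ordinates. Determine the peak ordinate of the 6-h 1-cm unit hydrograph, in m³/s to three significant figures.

Direct runoff: 0.00, 2.86, 21.71, 39.57, 58.43, 37.29, 24.14, 0.00 m³/s; ΣQ_DR = 184.0 m³/s, peak = 58.43 m³/s.
Runoff depth d = ΣQ_DR·Δt / A = 184.0 × 21600 / (795 km²) = 4.999 mm.
The 1-cm UH is the DRH scaled by (10 mm)/d, so U_p = 58.43 × 10/4.999 = 117 m³/s.

U_p ≈ 117 m³/s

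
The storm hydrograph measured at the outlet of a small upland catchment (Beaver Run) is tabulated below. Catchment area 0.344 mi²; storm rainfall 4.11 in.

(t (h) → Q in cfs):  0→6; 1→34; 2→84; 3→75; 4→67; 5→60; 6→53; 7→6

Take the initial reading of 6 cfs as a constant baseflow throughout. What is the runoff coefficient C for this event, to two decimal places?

C ≈ 0.37

ΣQ_DR = 337.0 cfs; V = ΣQ_DR·Δt = 1.213 × 10^6 ft³.
Runoff depth d = V / A = 1.518 in.
C = d / P = 1.518 / 4.11 = 0.37.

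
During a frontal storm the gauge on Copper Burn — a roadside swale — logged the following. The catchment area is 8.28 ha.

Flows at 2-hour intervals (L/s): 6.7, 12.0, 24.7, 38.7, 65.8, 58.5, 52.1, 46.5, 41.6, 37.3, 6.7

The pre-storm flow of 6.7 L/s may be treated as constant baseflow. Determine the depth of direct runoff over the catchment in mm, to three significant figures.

d ≈ 27.6 mm

Direct runoff: 0.0, 5.3, 18.0, 32.0, 59.1, 51.8, 45.4, 39.8, 34.9, 30.6, 0.0 L/s; ΣQ_DR = 316.9 L/s.
V = ΣQ_DR · Δt = 316.9 × 7200 s = 2.282 × 10^6 L.
Over A = 8.28 ha, depth = V / A = 27.6 mm.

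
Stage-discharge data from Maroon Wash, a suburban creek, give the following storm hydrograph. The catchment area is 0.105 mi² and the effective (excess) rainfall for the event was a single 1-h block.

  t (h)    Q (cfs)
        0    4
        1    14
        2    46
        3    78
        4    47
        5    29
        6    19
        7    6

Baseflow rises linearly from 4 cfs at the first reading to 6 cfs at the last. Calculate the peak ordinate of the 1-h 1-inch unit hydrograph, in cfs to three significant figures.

U_p ≈ 24.4 cfs

Direct runoff: 0.00, 9.71, 41.43, 73.14, 41.86, 23.57, 13.29, 0.00 cfs; ΣQ_DR = 203.0 cfs, peak = 73.14 cfs.
Runoff depth d = ΣQ_DR·Δt / A = 203.0 × 3600 / (0.105 mi²) = 2.996 in.
The 1-inch UH is the DRH scaled by (1 in)/d, so U_p = 73.14 × 1/2.996 = 24.4 cfs.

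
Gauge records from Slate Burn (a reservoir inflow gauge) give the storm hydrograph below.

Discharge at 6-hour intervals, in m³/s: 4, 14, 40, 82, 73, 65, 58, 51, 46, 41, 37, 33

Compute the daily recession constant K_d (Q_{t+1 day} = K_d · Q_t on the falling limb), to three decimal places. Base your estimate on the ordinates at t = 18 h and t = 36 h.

Between t = 18 h and t = 36 h the flow falls from 82 to 58 m³/s over 3×6 h = 18 h.
Per-interval ratio K = (58/82)^(1/3) = 0.8910; K_d = K^(24/6) = 0.630.

K_d ≈ 0.630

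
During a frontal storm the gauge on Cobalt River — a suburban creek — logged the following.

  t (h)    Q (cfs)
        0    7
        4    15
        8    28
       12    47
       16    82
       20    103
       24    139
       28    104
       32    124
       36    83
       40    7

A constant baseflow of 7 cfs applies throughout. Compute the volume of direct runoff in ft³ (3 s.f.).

V ≈ 9.53 × 10^6 ft³

Direct-runoff ordinates (Q − Q_b): 0.0, 8.0, 21.0, 40.0, 75.0, 96.0, 132.0, 97.0, 117.0, 76.0, 0.0 cfs.
ΣQ_DR = 662.0 cfs.
With Δt = 4 h = 14400 s, V = ΣQ_DR · Δt = 662.0 × 14400 = 9.53 × 10^6 ft³.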